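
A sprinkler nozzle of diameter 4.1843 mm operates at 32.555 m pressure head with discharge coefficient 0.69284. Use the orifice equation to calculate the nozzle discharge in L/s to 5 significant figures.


Approach: apply the orifice equation, Q = Cd*A*sqrt(2*g*h), A = pi*(d/2)^2.
A = pi*(4.1843e-3/2)^2 = 1.375104e-05 m^2
Q = 0.69284 * 1.375104e-05 * sqrt(2*9.81*32.555) * 1000 = 0.24078 L/s
Therefore the nozzle discharge = 0.24078 L/s.


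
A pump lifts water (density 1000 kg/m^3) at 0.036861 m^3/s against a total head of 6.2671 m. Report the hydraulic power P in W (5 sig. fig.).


Approach: apply the hydraulic power relation, P = rho*g*Q*H.
P = 1000 * 9.81 * 0.036861 * 6.2671 = 2266.2 W
Therefore the hydraulic power P = 2266.2 W.


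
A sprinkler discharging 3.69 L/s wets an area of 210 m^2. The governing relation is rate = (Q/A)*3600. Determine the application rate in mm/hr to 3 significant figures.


rate = (3.69 / 210) * 3600 = 63.3 mm/hr
Therefore the application rate = 63.3 mm/hr.


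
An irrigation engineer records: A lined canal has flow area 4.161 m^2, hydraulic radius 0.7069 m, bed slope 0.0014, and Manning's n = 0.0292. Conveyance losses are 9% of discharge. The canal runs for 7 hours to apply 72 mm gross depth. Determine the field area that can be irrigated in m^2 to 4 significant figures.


Approach: apply Manning's equation with a conveyance and depth budget, Q = (1/n)*A*R^(2/3)*S^(1/2); Q_field = Q*(1-loss); Area = Q_field*t/(d/1000).
Step 1 — canal discharge (Manning's equation):
  Q = (1/0.0292) * 4.161 * 0.7069^(2/3) * 0.0014^(1/2) = 4.23108 m^3/s
Step 2 — delivered flow: Q_field = 4.23108*(1 - 9/100) = 3.85028 m^3/s
Step 3 — volume delivered: V = 3.85028 * 7*3600 = 97027.0 m^3
Step 4 — area served: A = V / (depth/1000) = 97027.0 / 0.072 = 1348000 m^2
Therefore the field area that can be irrigated = 1348000 m^2.


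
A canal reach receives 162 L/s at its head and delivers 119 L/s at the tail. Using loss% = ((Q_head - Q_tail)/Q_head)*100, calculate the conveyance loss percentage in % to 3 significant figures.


loss = ((162 - 119)/162)*100 = 26.5 %
Therefore the conveyance loss percentage = 26.5 %.


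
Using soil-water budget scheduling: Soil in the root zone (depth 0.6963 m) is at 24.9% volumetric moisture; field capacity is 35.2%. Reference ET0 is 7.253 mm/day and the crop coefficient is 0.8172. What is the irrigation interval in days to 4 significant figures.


Approach: apply soil-water budget scheduling, SMD = (FC-theta)/100*depth*1000; ETc = ET0*Kc; interval = SMD/ETc.
Step 1 — soil moisture deficit:
  SMD = (35.2 - 24.9)/100 * 0.6963 * 1000 = 71.7189 mm
Step 2 — daily crop ET (ETc = ET0*Kc):
  ETc = 7.253 * 0.8172 = 5.92715 mm/day
Step 3 — irrigation interval (SMD/ETc):
  interval = 71.7189 / 5.92715 = 12.10 days
Therefore the irrigation interval = 12.10 days.


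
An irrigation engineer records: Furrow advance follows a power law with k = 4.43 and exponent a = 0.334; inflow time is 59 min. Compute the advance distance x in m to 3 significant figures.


Approach: apply the power-law advance function, x = k*t^a.
x = 4.43 * 59^0.334 = 17.3 m
Therefore the advance distance x = 17.3 m.


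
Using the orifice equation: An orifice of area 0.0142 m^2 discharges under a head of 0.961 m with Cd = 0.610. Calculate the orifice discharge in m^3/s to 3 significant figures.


Approach: apply the orifice equation, Q = Cd*A*sqrt(2*g*h).
Q = 0.610 * 0.0142 * sqrt(2*9.81*0.961) = 0.0376 m^3/s
Therefore the orifice discharge = 0.0376 m^3/s.


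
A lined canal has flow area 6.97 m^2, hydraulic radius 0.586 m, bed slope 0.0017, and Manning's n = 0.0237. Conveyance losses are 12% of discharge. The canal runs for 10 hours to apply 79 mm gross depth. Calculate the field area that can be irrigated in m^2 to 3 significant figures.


Approach: apply Manning's equation with a conveyance and depth budget, Q = (1/n)*A*R^(2/3)*S^(1/2); Q_field = Q*(1-loss); Area = Q_field*t/(d/1000).
Step 1 — canal discharge (Manning's equation):
  Q = (1/0.0237) * 6.97 * 0.586^(2/3) * 0.0017^(1/2) = 8.4913 m^3/s
Step 2 — delivered flow: Q_field = 8.4913*(1 - 12/100) = 7.4723 m^3/s
Step 3 — volume delivered: V = 7.4723 * 10*3600 = 269000 m^3
Step 4 — area served: A = V / (depth/1000) = 269000 / 0.079 = 3410000 m^2
Therefore the field area that can be irrigated = 3410000 m^2.


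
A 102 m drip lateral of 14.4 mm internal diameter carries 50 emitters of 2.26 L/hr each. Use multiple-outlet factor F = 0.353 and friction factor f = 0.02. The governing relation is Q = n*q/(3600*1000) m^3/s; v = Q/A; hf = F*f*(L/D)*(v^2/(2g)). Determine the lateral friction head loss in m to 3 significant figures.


Q = 50*2.26/(3600*1000) = 3.1389e-05 m^3/s
A = pi*(14.4e-3/2)^2 = 1.6286e-04 m^2, so v = Q/A = 0.19274 m/s
hf = 0.353*0.02*(102/0.0144)*(0.19274^2/(2*9.81)) = 0.0947 m
Therefore the lateral friction head loss = 0.0947 m.


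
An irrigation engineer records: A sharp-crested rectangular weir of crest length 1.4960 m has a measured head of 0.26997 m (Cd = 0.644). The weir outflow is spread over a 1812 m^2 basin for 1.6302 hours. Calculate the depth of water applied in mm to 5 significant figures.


Approach: apply the rectangular weir equation with a volume-to-depth conversion, Q = (2/3)*Cd*L*sqrt(2g)*H^1.5; d = Q*t/A * 1000.
Step 1 — weir discharge:
  Q = (2/3)*0.644*1.4960*sqrt(2*9.81)*0.26997^1.5 = 0.3990699 m^3/s
Step 2 — volume: V = 0.3990699 * 1.6302*3600 = 2342.029 m^3
Step 3 — depth: d = V/A * 1000 = 2342.029/1812 * 1000 = 1292.5 mm
Therefore the depth of water applied = 1292.5 mm.


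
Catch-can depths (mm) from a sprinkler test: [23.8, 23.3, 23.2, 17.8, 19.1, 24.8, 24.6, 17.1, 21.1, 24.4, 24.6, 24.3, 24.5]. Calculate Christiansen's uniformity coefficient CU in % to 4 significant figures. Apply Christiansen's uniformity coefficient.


Approach: apply Christiansen's uniformity coefficient, CU = (1 - mean_abs_deviation/mean)*100.
mean = 22.5077 mm
mean |d_i - mean| = 2.29704 mm
CU = (1 - 2.29704/22.5077)*100 = 89.79 %
Therefore Christiansen's uniformity coefficient CU = 89.79 %.


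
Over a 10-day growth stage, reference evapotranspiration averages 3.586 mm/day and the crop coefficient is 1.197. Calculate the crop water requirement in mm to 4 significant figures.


Approach: apply the crop water requirement relation, CWR = ET0 * Kc * days.
CWR = 3.586 * 1.197 * 10 = 42.92 mm
Therefore the crop water requirement = 42.92 mm.


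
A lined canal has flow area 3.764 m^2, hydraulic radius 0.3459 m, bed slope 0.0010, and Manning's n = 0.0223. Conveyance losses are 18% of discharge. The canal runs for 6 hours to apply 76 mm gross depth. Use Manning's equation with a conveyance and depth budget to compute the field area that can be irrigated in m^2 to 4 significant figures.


Approach: apply Manning's equation with a conveyance and depth budget, Q = (1/n)*A*R^(2/3)*S^(1/2); Q_field = Q*(1-loss); Area = Q_field*t/(d/1000).
Step 1 — canal discharge (Manning's equation):
  Q = (1/0.0223) * 3.764 * 0.3459^(2/3) * 0.0010^(1/2) = 2.63014 m^3/s
Step 2 — delivered flow: Q_field = 2.63014*(1 - 18/100) = 2.15671 m^3/s
Step 3 — volume delivered: V = 2.15671 * 6*3600 = 46585.0 m^3
Step 4 — area served: A = V / (depth/1000) = 46585.0 / 0.076 = 613000 m^2
Therefore the field area that can be irrigated = 613000 m^2.


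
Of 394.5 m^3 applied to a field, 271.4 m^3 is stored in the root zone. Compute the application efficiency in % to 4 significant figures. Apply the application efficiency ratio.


Approach: apply the application efficiency ratio, Ea = (stored/applied)*100.
Ea = (271.4/394.5)*100 = 68.80 %
Therefore the application efficiency = 68.80 %.


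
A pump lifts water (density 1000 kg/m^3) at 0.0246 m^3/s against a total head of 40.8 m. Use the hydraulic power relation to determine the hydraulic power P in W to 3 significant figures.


Approach: apply the hydraulic power relation, P = rho*g*Q*H.
P = 1000 * 9.81 * 0.0246 * 40.8 = 9850 W
Therefore the hydraulic power P = 9850 W.


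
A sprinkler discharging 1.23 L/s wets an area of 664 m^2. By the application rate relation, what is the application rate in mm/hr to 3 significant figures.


Approach: apply the application rate relation, rate = (Q/A)*3600.
rate = (1.23 / 664) * 3600 = 6.67 mm/hr
Therefore the application rate = 6.67 mm/hr.


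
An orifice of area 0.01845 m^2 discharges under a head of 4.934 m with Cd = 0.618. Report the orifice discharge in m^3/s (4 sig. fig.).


Approach: apply the orifice equation, Q = Cd*A*sqrt(2*g*h).
Q = 0.618 * 0.01845 * sqrt(2*9.81*4.934) = 0.1122 m^3/s
Therefore the orifice discharge = 0.1122 m^3/s.


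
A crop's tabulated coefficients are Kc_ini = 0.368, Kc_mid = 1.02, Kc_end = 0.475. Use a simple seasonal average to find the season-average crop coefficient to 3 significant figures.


Approach: apply a simple seasonal average, Kc_avg = (Kc_ini + Kc_mid + Kc_end)/3.
Kc_avg = (0.368 + 1.02 + 0.475)/3 = 0.621
Therefore the season-average crop coefficient = 0.621.


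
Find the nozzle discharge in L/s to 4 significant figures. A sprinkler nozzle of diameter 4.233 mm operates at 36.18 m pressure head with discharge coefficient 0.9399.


Approach: apply the orifice equation, Q = Cd*A*sqrt(2*g*h), A = pi*(d/2)^2.
A = pi*(4.233e-3/2)^2 = 1.40730e-05 m^2
Q = 0.9399 * 1.40730e-05 * sqrt(2*9.81*36.18) * 1000 = 0.3524 L/s
Therefore the nozzle discharge = 0.3524 L/s.


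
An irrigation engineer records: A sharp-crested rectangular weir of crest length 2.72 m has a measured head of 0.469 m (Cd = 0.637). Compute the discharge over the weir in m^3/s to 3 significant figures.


Approach: apply the rectangular weir equation, Q = (2/3)*Cd*L*sqrt(2g)*H^1.5.
Q = (2/3)*0.637*2.72*sqrt(2*9.81)*0.469^1.5 = 1.64 m^3/s
Therefore the discharge over the weir = 1.64 m^3/s.


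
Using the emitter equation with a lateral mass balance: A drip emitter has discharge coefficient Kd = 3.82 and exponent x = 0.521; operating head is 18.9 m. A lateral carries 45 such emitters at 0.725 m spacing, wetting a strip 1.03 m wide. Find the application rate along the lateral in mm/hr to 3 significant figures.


Approach: apply the emitter equation with a lateral mass balance, q = Kd*h^x; Q = n*q; rate = Q/(n*spacing*width).
Step 1 — single emitter flow (q = Kd*h^x):
  q = 3.82 * 18.9^0.521 = 17.664 L/hr
Step 2 — total lateral flow: Q = 45 * 17.664 = 794.90 L/hr
Step 3 — wetted area: A = 45 * 0.725 * 1.03 = 33.604 m^2
Step 4 — application rate: Q/A = 794.90/33.604 = 23.7 mm/hr
Therefore the application rate along the lateral = 23.7 mm/hr.


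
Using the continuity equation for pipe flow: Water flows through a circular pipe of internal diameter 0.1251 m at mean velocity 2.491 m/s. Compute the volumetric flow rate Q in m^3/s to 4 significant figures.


Approach: apply the continuity equation for pipe flow, Q = A * v with A = pi*(D/2)^2.
A = pi*(0.1251/2)^2 = 0.0122915 m^2
Q = 0.0122915 * 2.491 = 0.03062 m^3/s
Therefore the volumetric flow rate Q = 0.03062 m^3/s.


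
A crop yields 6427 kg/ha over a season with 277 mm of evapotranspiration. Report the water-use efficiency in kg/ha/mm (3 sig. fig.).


Approach: apply the water-use efficiency ratio, WUE = yield/ET.
WUE = 6427 / 277 = 23.2 kg/ha/mm
Therefore the water-use efficiency = 23.2 kg/ha/mm.


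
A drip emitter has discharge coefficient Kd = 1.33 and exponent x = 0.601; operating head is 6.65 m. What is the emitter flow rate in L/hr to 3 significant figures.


Approach: apply the emitter characteristic equation, q = Kd * h^x.
q = 1.33 * 6.65^0.601 = 4.15 L/hr
Therefore the emitter flow rate = 4.15 L/hr.


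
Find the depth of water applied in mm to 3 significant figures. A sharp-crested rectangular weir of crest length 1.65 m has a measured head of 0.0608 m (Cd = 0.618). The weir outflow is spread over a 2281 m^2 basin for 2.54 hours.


Approach: apply the rectangular weir equation with a volume-to-depth conversion, Q = (2/3)*Cd*L*sqrt(2g)*H^1.5; d = Q*t/A * 1000.
Step 1 — weir discharge:
  Q = (2/3)*0.618*1.65*sqrt(2*9.81)*0.0608^1.5 = 0.045143 m^3/s
Step 2 — volume: V = 0.045143 * 2.54*3600 = 412.78 m^3
Step 3 — depth: d = V/A * 1000 = 412.78/2281 * 1000 = 181 mm
Therefore the depth of water applied = 181 mm.


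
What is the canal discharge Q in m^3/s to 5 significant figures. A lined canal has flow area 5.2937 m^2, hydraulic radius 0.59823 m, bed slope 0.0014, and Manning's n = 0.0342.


Approach: apply Manning's equation, Q = (1/n)*A*R^(2/3)*S^(1/2).
Q = (1/0.0342) * 5.2937 * 0.59823^(2/3) * 0.0014^(1/2) = 4.1119 m^3/s
Therefore the canal discharge Q = 4.1119 m^3/s.


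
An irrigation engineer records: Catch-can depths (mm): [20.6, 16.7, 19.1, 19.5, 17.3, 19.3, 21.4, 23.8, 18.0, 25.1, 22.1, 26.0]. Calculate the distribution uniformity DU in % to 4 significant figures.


Approach: apply the low-quarter distribution uniformity, DU = (mean of lowest quarter of readings / overall mean)*100.
sorted lowest 3 of 12: [16.7, 17.3, 18.0] -> mean = 17.3333 mm
overall mean = 20.7417 mm
DU = (17.3333/20.7417)*100 = 83.57 %
Therefore the distribution uniformity DU = 83.57 %.


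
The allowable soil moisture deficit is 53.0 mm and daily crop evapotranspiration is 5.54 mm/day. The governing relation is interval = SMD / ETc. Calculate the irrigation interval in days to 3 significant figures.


interval = 53.0 / 5.54 = 9.57 days
Therefore the irrigation interval = 9.57 days.


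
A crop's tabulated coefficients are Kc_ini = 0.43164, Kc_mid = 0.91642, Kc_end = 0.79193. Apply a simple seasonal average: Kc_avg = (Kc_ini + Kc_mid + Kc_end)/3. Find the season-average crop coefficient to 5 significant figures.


Kc_avg = (0.43164 + 0.91642 + 0.79193)/3 = 0.71333
Therefore the season-average crop coefficient = 0.71333.


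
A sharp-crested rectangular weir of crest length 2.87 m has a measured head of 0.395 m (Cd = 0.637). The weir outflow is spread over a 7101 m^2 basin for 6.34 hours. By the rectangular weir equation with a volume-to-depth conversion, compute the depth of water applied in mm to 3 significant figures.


Approach: apply the rectangular weir equation with a volume-to-depth conversion, Q = (2/3)*Cd*L*sqrt(2g)*H^1.5; d = Q*t/A * 1000.
Step 1 — weir discharge:
  Q = (2/3)*0.637*2.87*sqrt(2*9.81)*0.395^1.5 = 1.3402 m^3/s
Step 2 — volume: V = 1.3402 * 6.34*3600 = 30589 m^3
Step 3 — depth: d = V/A * 1000 = 30589/7101 * 1000 = 4310 mm
Therefore the depth of water applied = 4310 mm.


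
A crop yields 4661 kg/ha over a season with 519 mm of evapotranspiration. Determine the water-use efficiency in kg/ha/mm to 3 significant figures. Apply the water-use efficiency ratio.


Approach: apply the water-use efficiency ratio, WUE = yield/ET.
WUE = 4661 / 519 = 8.98 kg/ha/mm
Therefore the water-use efficiency = 8.98 kg/ha/mm.


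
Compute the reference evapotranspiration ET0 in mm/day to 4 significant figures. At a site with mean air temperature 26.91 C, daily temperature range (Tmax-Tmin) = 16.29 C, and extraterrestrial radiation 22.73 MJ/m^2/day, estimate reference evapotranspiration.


Approach: apply the Hargreaves-Samani method, ET0 = 0.0023*(Tmean+17.8)*sqrt(Tmax-Tmin)*0.408*Ra.
ET0 = 0.0023*(26.91+17.8)*sqrt(16.29)*0.408*22.73 = 3.849 mm/day
Therefore the reference evapotranspiration ET0 = 3.849 mm/day.


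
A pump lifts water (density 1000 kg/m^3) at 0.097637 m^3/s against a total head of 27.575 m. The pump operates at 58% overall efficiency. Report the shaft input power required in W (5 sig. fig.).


Approach: apply hydraulic power then efficiency conversion, P = rho*g*Q*H; P_in = P/eta.
Step 1 — hydraulic power (P = rho*g*Q*H):
  P = 1000 * 9.81 * 0.097637 * 27.575 = 26411.86 W
Step 2 — input power: P_in = P/eta = 26411.86 / 0.58 = 45538 W
Therefore the shaft input power required = 45538 W.


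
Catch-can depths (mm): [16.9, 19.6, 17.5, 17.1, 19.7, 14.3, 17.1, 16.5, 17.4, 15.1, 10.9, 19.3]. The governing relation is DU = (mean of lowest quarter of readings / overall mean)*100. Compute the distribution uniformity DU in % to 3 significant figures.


sorted lowest 3 of 12: [10.9, 14.3, 15.1] -> mean = 13.433 mm
overall mean = 16.783 mm
DU = (13.433/16.783)*100 = 80.0 %
Therefore the distribution uniformity DU = 80.0 %.


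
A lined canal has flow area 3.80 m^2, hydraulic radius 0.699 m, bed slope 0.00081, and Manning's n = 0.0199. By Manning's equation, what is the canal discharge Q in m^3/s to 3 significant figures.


Approach: apply Manning's equation, Q = (1/n)*A*R^(2/3)*S^(1/2).
Q = (1/0.0199) * 3.80 * 0.699^(2/3) * 0.00081^(1/2) = 4.28 m^3/s
Therefore the canal discharge Q = 4.28 m^3/s.


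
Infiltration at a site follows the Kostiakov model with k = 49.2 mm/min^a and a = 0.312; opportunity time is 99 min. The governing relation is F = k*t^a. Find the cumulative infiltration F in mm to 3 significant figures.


F = 49.2 * 99^0.312 = 206 mm
Therefore the cumulative infiltration F = 206 mm.


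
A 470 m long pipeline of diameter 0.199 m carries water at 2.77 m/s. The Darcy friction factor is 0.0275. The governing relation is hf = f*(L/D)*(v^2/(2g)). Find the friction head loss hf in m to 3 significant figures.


hf = 0.0275 * (470/0.199) * (2.77^2 / (2*9.81))
hf = 25.4 m
Therefore the friction head loss hf = 25.4 m.


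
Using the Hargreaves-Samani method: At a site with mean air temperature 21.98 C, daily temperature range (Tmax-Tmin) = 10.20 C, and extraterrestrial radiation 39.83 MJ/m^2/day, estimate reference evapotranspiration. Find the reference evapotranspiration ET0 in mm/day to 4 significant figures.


Approach: apply the Hargreaves-Samani method, ET0 = 0.0023*(Tmean+17.8)*sqrt(Tmax-Tmin)*0.408*Ra.
ET0 = 0.0023*(21.98+17.8)*sqrt(10.20)*0.408*39.83 = 4.749 mm/day
Therefore the reference evapotranspiration ET0 = 4.749 mm/day.


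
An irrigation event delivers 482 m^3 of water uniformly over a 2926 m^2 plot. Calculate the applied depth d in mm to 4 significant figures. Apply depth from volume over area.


Approach: apply depth from volume over area, d = (V/A)*1000.
d = (482 / 2926) * 1000 = 164.7 mm
Therefore the applied depth d = 164.7 mm.


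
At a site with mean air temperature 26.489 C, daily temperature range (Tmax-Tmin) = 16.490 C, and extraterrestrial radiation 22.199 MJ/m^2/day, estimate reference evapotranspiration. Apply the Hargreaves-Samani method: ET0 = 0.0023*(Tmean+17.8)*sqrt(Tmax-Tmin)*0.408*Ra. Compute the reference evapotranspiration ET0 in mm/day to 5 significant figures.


ET0 = 0.0023*(26.489+17.8)*sqrt(16.490)*0.408*22.199 = 3.7465 mm/day
Therefore the reference evapotranspiration ET0 = 3.7465 mm/day.


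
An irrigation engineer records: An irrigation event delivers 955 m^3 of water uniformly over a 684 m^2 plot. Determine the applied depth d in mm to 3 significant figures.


Approach: apply depth from volume over area, d = (V/A)*1000.
d = (955 / 684) * 1000 = 1400 mm
Therefore the applied depth d = 1400 mm.


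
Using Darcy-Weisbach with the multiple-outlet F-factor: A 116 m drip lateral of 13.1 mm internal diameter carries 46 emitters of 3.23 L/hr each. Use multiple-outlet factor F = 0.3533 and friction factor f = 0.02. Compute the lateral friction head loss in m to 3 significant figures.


Approach: apply Darcy-Weisbach with the multiple-outlet F-factor, Q = n*q/(3600*1000) m^3/s; v = Q/A; hf = F*f*(L/D)*(v^2/(2g)).
Q = 46*3.23/(3600*1000) = 4.1272e-05 m^3/s
A = pi*(13.1e-3/2)^2 = 1.3478e-04 m^2, so v = Q/A = 0.30621 m/s
hf = 0.3533*0.02*(116/0.0131)*(0.30621^2/(2*9.81)) = 0.299 m
Therefore the lateral friction head loss = 0.299 m.


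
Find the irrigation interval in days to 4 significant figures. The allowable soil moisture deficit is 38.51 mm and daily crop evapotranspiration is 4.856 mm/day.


Approach: apply the irrigation interval relation, interval = SMD / ETc.
interval = 38.51 / 4.856 = 7.930 days
Therefore the irrigation interval = 7.930 days.


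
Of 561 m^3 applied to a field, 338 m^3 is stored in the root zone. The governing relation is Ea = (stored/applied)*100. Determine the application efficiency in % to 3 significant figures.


Ea = (338/561)*100 = 60.2 %
Therefore the application efficiency = 60.2 %.


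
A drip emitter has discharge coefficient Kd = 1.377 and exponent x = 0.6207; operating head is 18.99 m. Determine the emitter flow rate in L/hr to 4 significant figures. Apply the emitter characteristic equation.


Approach: apply the emitter characteristic equation, q = Kd * h^x.
q = 1.377 * 18.99^0.6207 = 8.561 L/hr
Therefore the emitter flow rate = 8.561 L/hr.


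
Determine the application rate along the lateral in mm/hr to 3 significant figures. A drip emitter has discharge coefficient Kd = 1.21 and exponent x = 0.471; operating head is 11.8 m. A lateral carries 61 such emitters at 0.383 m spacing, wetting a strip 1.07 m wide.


Approach: apply the emitter equation with a lateral mass balance, q = Kd*h^x; Q = n*q; rate = Q/(n*spacing*width).
Step 1 — single emitter flow (q = Kd*h^x):
  q = 1.21 * 11.8^0.471 = 3.8694 L/hr
Step 2 — total lateral flow: Q = 61 * 3.8694 = 236.03 L/hr
Step 3 — wetted area: A = 61 * 0.383 * 1.07 = 24.998 m^2
Step 4 — application rate: Q/A = 236.03/24.998 = 9.44 mm/hr
Therefore the application rate along the lateral = 9.44 mm/hr.


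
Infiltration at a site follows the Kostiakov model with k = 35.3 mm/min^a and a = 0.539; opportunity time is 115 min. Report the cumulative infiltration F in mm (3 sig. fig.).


Approach: apply the Kostiakov infiltration equation, F = k*t^a.
F = 35.3 * 115^0.539 = 456 mm
Therefore the cumulative infiltration F = 456 mm.


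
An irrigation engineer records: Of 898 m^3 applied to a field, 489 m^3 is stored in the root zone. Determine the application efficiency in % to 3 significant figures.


Approach: apply the application efficiency ratio, Ea = (stored/applied)*100.
Ea = (489/898)*100 = 54.5 %
Therefore the application efficiency = 54.5 %.


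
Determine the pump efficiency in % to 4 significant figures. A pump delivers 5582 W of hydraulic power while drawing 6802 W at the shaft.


Approach: apply the efficiency ratio, eta = (P_out/P_in)*100.
eta = (5582 / 6802) * 100 = 82.06 %
Therefore the pump efficiency = 82.06 %.


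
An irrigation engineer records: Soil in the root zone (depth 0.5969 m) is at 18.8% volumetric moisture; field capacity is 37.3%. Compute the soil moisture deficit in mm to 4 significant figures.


Approach: apply the soil moisture deficit relation, SMD = (FC - theta)/100 * depth * 1000.
SMD = (37.3 - 18.8)/100 * 0.5969 * 1000 = 110.4 mm
Therefore the soil moisture deficit = 110.4 mm.


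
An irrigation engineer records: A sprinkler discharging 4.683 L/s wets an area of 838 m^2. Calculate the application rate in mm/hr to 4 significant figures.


Approach: apply the application rate relation, rate = (Q/A)*3600.
rate = (4.683 / 838) * 3600 = 20.12 mm/hr
Therefore the application rate = 20.12 mm/hr.


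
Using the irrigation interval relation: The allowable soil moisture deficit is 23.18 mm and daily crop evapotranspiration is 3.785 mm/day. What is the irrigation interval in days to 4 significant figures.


Approach: apply the irrigation interval relation, interval = SMD / ETc.
interval = 23.18 / 3.785 = 6.124 days
Therefore the irrigation interval = 6.124 days.


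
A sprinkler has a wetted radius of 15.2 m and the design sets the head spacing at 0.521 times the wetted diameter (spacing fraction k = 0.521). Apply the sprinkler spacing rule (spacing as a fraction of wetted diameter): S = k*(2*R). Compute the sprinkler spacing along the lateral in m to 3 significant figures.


S = 0.521 * (2 * 15.2) = 15.8 m
Therefore the sprinkler spacing along the lateral = 15.8 m.


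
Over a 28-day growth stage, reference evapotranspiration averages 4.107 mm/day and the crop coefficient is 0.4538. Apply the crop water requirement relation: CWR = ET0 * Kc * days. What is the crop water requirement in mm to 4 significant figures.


CWR = 4.107 * 0.4538 * 28 = 52.19 mm
Therefore the crop water requirement = 52.19 mm.


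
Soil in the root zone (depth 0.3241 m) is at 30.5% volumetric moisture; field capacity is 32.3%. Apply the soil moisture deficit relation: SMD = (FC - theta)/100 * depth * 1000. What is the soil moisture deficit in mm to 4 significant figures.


SMD = (32.3 - 30.5)/100 * 0.3241 * 1000 = 5.834 mm
Therefore the soil moisture deficit = 5.834 mm.


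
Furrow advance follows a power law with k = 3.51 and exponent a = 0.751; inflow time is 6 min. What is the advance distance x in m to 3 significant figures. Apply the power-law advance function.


Approach: apply the power-law advance function, x = k*t^a.
x = 3.51 * 6^0.751 = 13.5 m
Therefore the advance distance x = 13.5 m.


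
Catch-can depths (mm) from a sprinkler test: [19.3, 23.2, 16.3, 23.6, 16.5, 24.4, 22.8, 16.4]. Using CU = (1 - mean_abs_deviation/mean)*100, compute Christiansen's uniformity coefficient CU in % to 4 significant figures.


mean = 20.3125 mm
mean |d_i - mean| = 3.18750 mm
CU = (1 - 3.18750/20.3125)*100 = 84.31 %
Therefore Christiansen's uniformity coefficient CU = 84.31 %.


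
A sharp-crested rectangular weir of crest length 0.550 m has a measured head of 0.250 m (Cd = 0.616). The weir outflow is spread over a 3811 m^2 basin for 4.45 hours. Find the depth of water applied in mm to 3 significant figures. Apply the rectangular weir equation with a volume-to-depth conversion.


Approach: apply the rectangular weir equation with a volume-to-depth conversion, Q = (2/3)*Cd*L*sqrt(2g)*H^1.5; d = Q*t/A * 1000.
Step 1 — weir discharge:
  Q = (2/3)*0.616*0.550*sqrt(2*9.81)*0.250^1.5 = 0.12506 m^3/s
Step 2 — volume: V = 0.12506 * 4.45*3600 = 2003.4 m^3
Step 3 — depth: d = V/A * 1000 = 2003.4/3811 * 1000 = 526 mm
Therefore the depth of water applied = 526 mm.


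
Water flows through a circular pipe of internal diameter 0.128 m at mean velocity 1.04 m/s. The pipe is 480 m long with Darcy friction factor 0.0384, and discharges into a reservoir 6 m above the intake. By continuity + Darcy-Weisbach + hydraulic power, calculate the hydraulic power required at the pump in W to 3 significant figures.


Approach: apply continuity + Darcy-Weisbach + hydraulic power, Q = A*v; hf = f*(L/D)*(v^2/(2g)); H = static + hf; P = rho*g*Q*H.
Step 1 — flow rate (continuity, Q = A*v):
  A = pi*(0.128/2)^2 = 0.012868 m^2
  Q = 0.012868 * 1.04 = 0.013383 m^3/s
Step 2 — friction head loss (Darcy-Weisbach):
  hf = 0.0384 * (480/0.128) * (1.04^2 / (2*9.81))
  hf = 7.9383 m
Step 3 — total head: H = 6 + 7.9383 = 13.938 m
Step 4 — hydraulic power (P = rho*g*Q*H):
  P = 1000 * 9.81 * 0.013383 * 13.938 = 1830 W
Therefore the hydraulic power required at the pump = 1830 W.


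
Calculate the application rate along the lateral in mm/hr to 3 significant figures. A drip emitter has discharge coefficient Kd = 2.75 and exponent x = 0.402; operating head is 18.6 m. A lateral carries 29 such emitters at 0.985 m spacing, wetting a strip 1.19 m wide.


Approach: apply the emitter equation with a lateral mass balance, q = Kd*h^x; Q = n*q; rate = Q/(n*spacing*width).
Step 1 — single emitter flow (q = Kd*h^x):
  q = 2.75 * 18.6^0.402 = 8.9059 L/hr
Step 2 — total lateral flow: Q = 29 * 8.9059 = 258.27 L/hr
Step 3 — wetted area: A = 29 * 0.985 * 1.19 = 33.992 m^2
Step 4 — application rate: Q/A = 258.27/33.992 = 7.60 mm/hr
Therefore the application rate along the lateral = 7.60 mm/hr.


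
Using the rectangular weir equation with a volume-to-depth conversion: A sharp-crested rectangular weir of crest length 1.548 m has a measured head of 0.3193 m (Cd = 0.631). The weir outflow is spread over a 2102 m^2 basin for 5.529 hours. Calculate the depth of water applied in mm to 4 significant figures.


Approach: apply the rectangular weir equation with a volume-to-depth conversion, Q = (2/3)*Cd*L*sqrt(2g)*H^1.5; d = Q*t/A * 1000.
Step 1 — weir discharge:
  Q = (2/3)*0.631*1.548*sqrt(2*9.81)*0.3193^1.5 = 0.520424 m^3/s
Step 2 — volume: V = 0.520424 * 5.529*3600 = 10358.7 m^3
Step 3 — depth: d = V/A * 1000 = 10358.7/2102 * 1000 = 4928 mm
Therefore the depth of water applied = 4928 mm.


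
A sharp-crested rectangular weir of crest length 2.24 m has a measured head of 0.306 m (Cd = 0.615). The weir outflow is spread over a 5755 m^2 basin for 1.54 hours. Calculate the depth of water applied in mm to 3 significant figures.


Approach: apply the rectangular weir equation with a volume-to-depth conversion, Q = (2/3)*Cd*L*sqrt(2g)*H^1.5; d = Q*t/A * 1000.
Step 1 — weir discharge:
  Q = (2/3)*0.615*2.24*sqrt(2*9.81)*0.306^1.5 = 0.68859 m^3/s
Step 2 — volume: V = 0.68859 * 1.54*3600 = 3817.6 m^3
Step 3 — depth: d = V/A * 1000 = 3817.6/5755 * 1000 = 663 mm
Therefore the depth of water applied = 663 mm.


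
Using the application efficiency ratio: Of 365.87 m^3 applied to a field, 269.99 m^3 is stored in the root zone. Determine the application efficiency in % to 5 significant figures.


Approach: apply the application efficiency ratio, Ea = (stored/applied)*100.
Ea = (269.99/365.87)*100 = 73.794 %
Therefore the application efficiency = 73.794 %.


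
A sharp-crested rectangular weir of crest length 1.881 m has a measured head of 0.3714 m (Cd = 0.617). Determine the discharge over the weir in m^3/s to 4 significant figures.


Approach: apply the rectangular weir equation, Q = (2/3)*Cd*L*sqrt(2g)*H^1.5.
Q = (2/3)*0.617*1.881*sqrt(2*9.81)*0.3714^1.5 = 0.7757 m^3/s
Therefore the discharge over the weir = 0.7757 m^3/s.


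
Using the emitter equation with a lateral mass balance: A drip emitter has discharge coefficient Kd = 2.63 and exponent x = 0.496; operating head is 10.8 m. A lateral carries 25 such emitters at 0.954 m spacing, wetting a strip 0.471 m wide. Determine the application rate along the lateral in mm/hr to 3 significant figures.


Approach: apply the emitter equation with a lateral mass balance, q = Kd*h^x; Q = n*q; rate = Q/(n*spacing*width).
Step 1 — single emitter flow (q = Kd*h^x):
  q = 2.63 * 10.8^0.496 = 8.5612 L/hr
Step 2 — total lateral flow: Q = 25 * 8.5612 = 214.03 L/hr
Step 3 — wetted area: A = 25 * 0.954 * 0.471 = 11.233 m^2
Step 4 — application rate: Q/A = 214.03/11.233 = 19.1 mm/hr
Therefore the application rate along the lateral = 19.1 mm/hr.


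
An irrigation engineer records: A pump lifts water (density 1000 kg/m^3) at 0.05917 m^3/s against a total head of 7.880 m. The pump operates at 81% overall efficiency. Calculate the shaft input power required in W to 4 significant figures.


Approach: apply hydraulic power then efficiency conversion, P = rho*g*Q*H; P_in = P/eta.
Step 1 — hydraulic power (P = rho*g*Q*H):
  P = 1000 * 9.81 * 0.05917 * 7.880 = 4574.01 W
Step 2 — input power: P_in = P/eta = 4574.01 / 0.81 = 5647 W
Therefore the shaft input power required = 5647 W.


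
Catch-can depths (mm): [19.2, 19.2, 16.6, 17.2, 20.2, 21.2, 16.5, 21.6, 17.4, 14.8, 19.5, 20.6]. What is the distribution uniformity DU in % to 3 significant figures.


Approach: apply the low-quarter distribution uniformity, DU = (mean of lowest quarter of readings / overall mean)*100.
sorted lowest 3 of 12: [14.8, 16.5, 16.6] -> mean = 15.967 mm
overall mean = 18.667 mm
DU = (15.967/18.667)*100 = 85.5 %
Therefore the distribution uniformity DU = 85.5 %.


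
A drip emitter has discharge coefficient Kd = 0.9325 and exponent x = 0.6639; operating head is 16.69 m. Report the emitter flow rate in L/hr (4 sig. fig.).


Approach: apply the emitter characteristic equation, q = Kd * h^x.
q = 0.9325 * 16.69^0.6639 = 6.043 L/hr
Therefore the emitter flow rate = 6.043 L/hr.


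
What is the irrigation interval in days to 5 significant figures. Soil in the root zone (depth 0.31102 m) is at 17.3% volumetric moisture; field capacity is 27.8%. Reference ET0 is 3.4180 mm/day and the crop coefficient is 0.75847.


Approach: apply soil-water budget scheduling, SMD = (FC-theta)/100*depth*1000; ETc = ET0*Kc; interval = SMD/ETc.
Step 1 — soil moisture deficit:
  SMD = (27.8 - 17.3)/100 * 0.31102 * 1000 = 32.65710 mm
Step 2 — daily crop ET (ETc = ET0*Kc):
  ETc = 3.4180 * 0.75847 = 2.592450 mm/day
Step 3 — irrigation interval (SMD/ETc):
  interval = 32.65710 / 2.592450 = 12.597 days
Therefore the irrigation interval = 12.597 days.


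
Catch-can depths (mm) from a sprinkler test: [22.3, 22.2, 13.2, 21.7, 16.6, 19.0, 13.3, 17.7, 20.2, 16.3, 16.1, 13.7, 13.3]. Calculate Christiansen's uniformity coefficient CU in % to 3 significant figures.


Approach: apply Christiansen's uniformity coefficient, CU = (1 - mean_abs_deviation/mean)*100.
mean = 17.354 mm
mean |d_i - mean| = 2.9195 mm
CU = (1 - 2.9195/17.354)*100 = 83.2 %
Therefore Christiansen's uniformity coefficient CU = 83.2 %.


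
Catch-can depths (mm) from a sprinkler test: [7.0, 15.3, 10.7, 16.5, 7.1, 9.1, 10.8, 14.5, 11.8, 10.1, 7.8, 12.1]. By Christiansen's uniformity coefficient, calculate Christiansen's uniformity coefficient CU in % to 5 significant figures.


Approach: apply Christiansen's uniformity coefficient, CU = (1 - mean_abs_deviation/mean)*100.
mean = 11.06667 mm
mean |d_i - mean| = 2.477778 mm
CU = (1 - 2.477778/11.06667)*100 = 77.610 %
Therefore Christiansen's uniformity coefficient CU = 77.610 %.


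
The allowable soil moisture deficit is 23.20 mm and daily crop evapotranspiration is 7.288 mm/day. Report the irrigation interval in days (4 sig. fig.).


Approach: apply the irrigation interval relation, interval = SMD / ETc.
interval = 23.20 / 7.288 = 3.183 days
Therefore the irrigation interval = 3.183 days.


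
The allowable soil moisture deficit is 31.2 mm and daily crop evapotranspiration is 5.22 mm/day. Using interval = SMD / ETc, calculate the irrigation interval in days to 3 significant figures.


interval = 31.2 / 5.22 = 5.98 days
Therefore the irrigation interval = 5.98 days.


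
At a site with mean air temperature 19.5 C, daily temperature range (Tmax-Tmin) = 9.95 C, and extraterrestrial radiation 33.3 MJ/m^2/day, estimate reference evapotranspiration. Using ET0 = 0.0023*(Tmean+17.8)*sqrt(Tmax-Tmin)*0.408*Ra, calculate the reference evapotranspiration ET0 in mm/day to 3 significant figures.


ET0 = 0.0023*(19.5+17.8)*sqrt(9.95)*0.408*33.3 = 3.68 mm/day
Therefore the reference evapotranspiration ET0 = 3.68 mm/day.


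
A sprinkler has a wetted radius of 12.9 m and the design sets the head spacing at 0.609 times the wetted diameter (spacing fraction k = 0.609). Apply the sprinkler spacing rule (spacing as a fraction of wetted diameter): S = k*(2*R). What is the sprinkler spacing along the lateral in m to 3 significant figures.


S = 0.609 * (2 * 12.9) = 15.7 m
Therefore the sprinkler spacing along the lateral = 15.7 m.


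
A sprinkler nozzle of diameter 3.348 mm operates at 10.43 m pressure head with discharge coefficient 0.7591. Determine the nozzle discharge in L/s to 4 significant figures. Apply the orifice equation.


Approach: apply the orifice equation, Q = Cd*A*sqrt(2*g*h), A = pi*(d/2)^2.
A = pi*(3.348e-3/2)^2 = 8.80361e-06 m^2
Q = 0.7591 * 8.80361e-06 * sqrt(2*9.81*10.43) * 1000 = 0.09560 L/s
Therefore the nozzle discharge = 0.09560 L/s.


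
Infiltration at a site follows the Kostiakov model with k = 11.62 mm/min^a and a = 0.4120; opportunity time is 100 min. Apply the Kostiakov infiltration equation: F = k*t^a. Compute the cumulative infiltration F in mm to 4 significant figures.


F = 11.62 * 100^0.4120 = 77.48 mm
Therefore the cumulative infiltration F = 77.48 mm.


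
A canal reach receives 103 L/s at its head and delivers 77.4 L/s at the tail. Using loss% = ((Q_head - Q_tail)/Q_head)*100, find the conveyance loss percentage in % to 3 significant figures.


loss = ((103 - 77.4)/103)*100 = 24.9 %
Therefore the conveyance loss percentage = 24.9 %.


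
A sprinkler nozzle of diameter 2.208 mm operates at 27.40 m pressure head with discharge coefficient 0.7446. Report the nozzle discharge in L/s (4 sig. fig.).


Approach: apply the orifice equation, Q = Cd*A*sqrt(2*g*h), A = pi*(d/2)^2.
A = pi*(2.208e-3/2)^2 = 3.82902e-06 m^2
Q = 0.7446 * 3.82902e-06 * sqrt(2*9.81*27.40) * 1000 = 0.06611 L/s
Therefore the nozzle discharge = 0.06611 L/s.


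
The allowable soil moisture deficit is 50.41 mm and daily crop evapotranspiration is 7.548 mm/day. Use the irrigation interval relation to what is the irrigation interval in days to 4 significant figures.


Approach: apply the irrigation interval relation, interval = SMD / ETc.
interval = 50.41 / 7.548 = 6.679 days
Therefore the irrigation interval = 6.679 days.


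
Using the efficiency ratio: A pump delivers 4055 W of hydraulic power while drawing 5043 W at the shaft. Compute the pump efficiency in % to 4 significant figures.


Approach: apply the efficiency ratio, eta = (P_out/P_in)*100.
eta = (4055 / 5043) * 100 = 80.41 %
Therefore the pump efficiency = 80.41 %.


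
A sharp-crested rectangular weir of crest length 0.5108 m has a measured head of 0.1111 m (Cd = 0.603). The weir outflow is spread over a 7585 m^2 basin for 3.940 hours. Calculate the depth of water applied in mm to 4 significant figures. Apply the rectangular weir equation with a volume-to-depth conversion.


Approach: apply the rectangular weir equation with a volume-to-depth conversion, Q = (2/3)*Cd*L*sqrt(2g)*H^1.5; d = Q*t/A * 1000.
Step 1 — weir discharge:
  Q = (2/3)*0.603*0.5108*sqrt(2*9.81)*0.1111^1.5 = 0.0336820 m^3/s
Step 2 — volume: V = 0.0336820 * 3.940*3600 = 477.745 m^3
Step 3 — depth: d = V/A * 1000 = 477.745/7585 * 1000 = 62.99 mm
Therefore the depth of water applied = 62.99 mm.


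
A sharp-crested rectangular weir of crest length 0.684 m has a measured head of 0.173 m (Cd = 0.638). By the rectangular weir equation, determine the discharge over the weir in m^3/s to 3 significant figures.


Approach: apply the rectangular weir equation, Q = (2/3)*Cd*L*sqrt(2g)*H^1.5.
Q = (2/3)*0.638*0.684*sqrt(2*9.81)*0.173^1.5 = 0.0927 m^3/s
Therefore the discharge over the weir = 0.0927 m^3/s.


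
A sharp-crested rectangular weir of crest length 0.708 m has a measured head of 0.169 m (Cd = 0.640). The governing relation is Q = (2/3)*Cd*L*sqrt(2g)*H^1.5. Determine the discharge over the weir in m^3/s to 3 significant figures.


Q = (2/3)*0.640*0.708*sqrt(2*9.81)*0.169^1.5 = 0.0930 m^3/s
Therefore the discharge over the weir = 0.0930 m^3/s.


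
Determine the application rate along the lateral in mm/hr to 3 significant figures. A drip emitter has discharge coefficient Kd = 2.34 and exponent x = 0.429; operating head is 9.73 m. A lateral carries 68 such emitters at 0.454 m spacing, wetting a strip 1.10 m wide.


Approach: apply the emitter equation with a lateral mass balance, q = Kd*h^x; Q = n*q; rate = Q/(n*spacing*width).
Step 1 — single emitter flow (q = Kd*h^x):
  q = 2.34 * 9.73^0.429 = 6.2104 L/hr
Step 2 — total lateral flow: Q = 68 * 6.2104 = 422.30 L/hr
Step 3 — wetted area: A = 68 * 0.454 * 1.10 = 33.959 m^2
Step 4 — application rate: Q/A = 422.30/33.959 = 12.4 mm/hr
Therefore the application rate along the lateral = 12.4 mm/hr.


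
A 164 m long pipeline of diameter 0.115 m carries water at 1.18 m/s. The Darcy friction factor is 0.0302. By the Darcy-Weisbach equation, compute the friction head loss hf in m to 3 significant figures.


Approach: apply the Darcy-Weisbach equation, hf = f*(L/D)*(v^2/(2g)).
hf = 0.0302 * (164/0.115) * (1.18^2 / (2*9.81))
hf = 3.06 m
Therefore the friction head loss hf = 3.06 m.


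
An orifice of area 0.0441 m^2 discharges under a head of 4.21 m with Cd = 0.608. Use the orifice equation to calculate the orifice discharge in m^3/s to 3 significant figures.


Approach: apply the orifice equation, Q = Cd*A*sqrt(2*g*h).
Q = 0.608 * 0.0441 * sqrt(2*9.81*4.21) = 0.244 m^3/s
Therefore the orifice discharge = 0.244 m^3/s.


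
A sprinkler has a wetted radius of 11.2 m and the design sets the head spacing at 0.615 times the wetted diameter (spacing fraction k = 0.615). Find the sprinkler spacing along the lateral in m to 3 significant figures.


Approach: apply the sprinkler spacing rule (spacing as a fraction of wetted diameter), S = k*(2*R).
S = 0.615 * (2 * 11.2) = 13.8 m
Therefore the sprinkler spacing along the lateral = 13.8 m.
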